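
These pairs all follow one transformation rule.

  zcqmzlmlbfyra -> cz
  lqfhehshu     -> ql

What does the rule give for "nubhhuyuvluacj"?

The rule is to reverse the string, then keep only the last 2 characters.
"nubhhuyuvluacj" → "jcaulvuyuhhbun" → "un".

un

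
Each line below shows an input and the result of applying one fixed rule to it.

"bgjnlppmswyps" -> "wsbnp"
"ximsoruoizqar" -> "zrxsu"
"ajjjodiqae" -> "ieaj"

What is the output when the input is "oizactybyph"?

ypoa

The pattern: keep one character in every 3, starting at position 1 (positions 1st, 4th, 7th, ...), then move the last 2 characters to the front (rotate right by 2).
On "oizactybyph": the first step gives "oayp", and the second then gives "ypoa".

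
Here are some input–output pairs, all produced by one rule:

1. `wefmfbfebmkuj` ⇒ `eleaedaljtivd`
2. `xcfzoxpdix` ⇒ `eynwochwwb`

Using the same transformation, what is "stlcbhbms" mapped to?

kbagalrrs

Rule — move the first 2 characters to the end (rotate left by 2), then shift every letter 1 place backward in the alphabet (wrapping around).
Applying both steps to "stlcbhbms": "lcbhbmsst", then "kbagalrrs".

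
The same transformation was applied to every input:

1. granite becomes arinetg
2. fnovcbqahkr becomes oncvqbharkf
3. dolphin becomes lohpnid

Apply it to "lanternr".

naetnrlr

What's happening: move the first character to the end, then swap each adjacent pair of characters (1↔2, 3↔4, ...).
For "lanternr", step one produces "anternrl"; step two turns that into "naetnrlr".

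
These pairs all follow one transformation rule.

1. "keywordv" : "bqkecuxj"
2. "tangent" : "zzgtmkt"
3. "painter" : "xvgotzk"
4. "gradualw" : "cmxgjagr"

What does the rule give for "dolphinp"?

vjurvnot

What's happening: move the last character to the front, then shift every letter 6 places forward in the alphabet (wrapping around).
For "dolphinp", step one produces "pdolphin"; step two turns that into "vjurvnot".
(Check on "keywordv": → "vkeyword" → "bqkecuxj" ✓)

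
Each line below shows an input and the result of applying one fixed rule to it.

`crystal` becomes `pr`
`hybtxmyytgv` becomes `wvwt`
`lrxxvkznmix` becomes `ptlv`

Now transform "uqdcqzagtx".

The rule is to keep one character in every 3, starting at position 2 (positions 2nd, 5th, 8th, ...), then shift every letter 2 places backward in the alphabet (wrapping around).
For "uqdcqzagtx", step one produces "qqg"; step two turns that into "ooe".

ooe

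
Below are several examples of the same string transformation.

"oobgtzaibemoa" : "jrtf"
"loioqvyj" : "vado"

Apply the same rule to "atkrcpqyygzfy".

Looking at the pairs, the operation is to shift every letter 5 places forward in the alphabet (wrapping around), then keep only the last 4 characters.
For "atkrcpqyygzfy", step one produces "fypwhuvddlekd"; step two turns that into "lekd".

lekd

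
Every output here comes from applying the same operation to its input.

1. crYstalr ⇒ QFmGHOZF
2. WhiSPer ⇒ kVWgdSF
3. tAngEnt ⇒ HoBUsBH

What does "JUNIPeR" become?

The transformation: shift every letter 12 places backward in the alphabet (wrapping around), then flip the case of every letter.
Working it through for "JUNIPeR": intermediate "XIBWDsF", final "xibwdSf".
(Check on "crYstalr": → "qfMghozf" → "QFmGHOZF" ✓)

xibwdSf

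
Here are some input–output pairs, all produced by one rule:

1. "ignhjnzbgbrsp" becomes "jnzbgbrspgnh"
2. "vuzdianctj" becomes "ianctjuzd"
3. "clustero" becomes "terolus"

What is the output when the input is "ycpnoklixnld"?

oklixnldcpn

Looking at the pairs, the operation is to delete the first character, then move the first 3 characters to the end (rotate left by 3).
Working it through for "ycpnoklixnld": intermediate "cpnoklixnld", final "oklixnldcpn".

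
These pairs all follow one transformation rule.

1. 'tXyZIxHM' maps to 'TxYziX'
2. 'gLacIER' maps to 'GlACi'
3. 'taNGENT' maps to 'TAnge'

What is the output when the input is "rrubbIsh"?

Looking at the pairs, the operation is to delete the last 2 characters, then flip the case of every letter.
"rrubbIsh" → "RRUBBi".

RRUBBi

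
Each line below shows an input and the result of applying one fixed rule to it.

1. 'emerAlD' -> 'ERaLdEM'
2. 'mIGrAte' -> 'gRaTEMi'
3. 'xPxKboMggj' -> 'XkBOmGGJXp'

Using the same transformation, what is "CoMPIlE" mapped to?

The transformation: move the first 2 characters to the end (rotate left by 2), then flip the case of every letter.
For "CoMPIlE" the result is "mpiLecO".

mpiLecO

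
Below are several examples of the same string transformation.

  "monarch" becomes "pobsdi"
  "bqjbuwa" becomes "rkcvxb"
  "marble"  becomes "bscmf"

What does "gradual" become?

sbevbm

Rule — shift every letter 1 place forward in the alphabet (wrapping around), then delete the first character.
Applying both steps to "gradual": "hsbevbm", then "sbevbm".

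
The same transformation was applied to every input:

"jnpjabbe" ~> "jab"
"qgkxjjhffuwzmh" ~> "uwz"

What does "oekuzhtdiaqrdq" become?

aqr

Rule — delete the last 2 characters, then keep only the last 3 characters.
Working it through for "oekuzhtdiaqrdq": intermediate "oekuzhtdiaqr", final "aqr".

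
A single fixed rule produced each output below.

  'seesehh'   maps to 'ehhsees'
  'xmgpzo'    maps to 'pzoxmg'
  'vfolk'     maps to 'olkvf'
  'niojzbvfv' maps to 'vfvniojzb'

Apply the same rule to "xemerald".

aldxemer

The pattern: move the last 3 characters to the front (rotate right by 3).
"xemerald" → "aldxemer".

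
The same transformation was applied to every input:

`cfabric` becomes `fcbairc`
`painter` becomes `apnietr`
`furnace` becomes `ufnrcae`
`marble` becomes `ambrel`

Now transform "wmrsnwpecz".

mwsrwnepzc

Each output is the input with this applied: swap each adjacent pair of characters (1↔2, 3↔4, ...).
"wmrsnwpecz" → "mwsrwnepzc".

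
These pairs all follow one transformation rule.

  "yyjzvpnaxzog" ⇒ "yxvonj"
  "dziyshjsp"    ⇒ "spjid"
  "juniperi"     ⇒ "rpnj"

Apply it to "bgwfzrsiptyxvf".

zywvspb

The pattern: keep every other character starting from the first (positions 1st, 3rd, 5th, ...), then sort the characters into reverse alphabetical order.
Starting from "bgwfzrsiptyxvf": after the first operation, "bwzspyv"; after the second, "zywvspb".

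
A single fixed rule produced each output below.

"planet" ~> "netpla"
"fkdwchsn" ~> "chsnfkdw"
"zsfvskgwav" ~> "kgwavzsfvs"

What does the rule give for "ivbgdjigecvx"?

Looking at the pairs, the operation is to swap the front and back halves of the string.
Applying that to "ivbgdjigecvx" gives "igecvxivbgdj".

igecvxivbgdj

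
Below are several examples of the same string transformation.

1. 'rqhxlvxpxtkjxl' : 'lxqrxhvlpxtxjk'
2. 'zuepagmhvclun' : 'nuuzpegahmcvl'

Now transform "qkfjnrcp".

pckqjfrn

Looking at the pairs, the operation is to move the last 2 characters to the front (rotate right by 2), then swap each adjacent pair of characters (1↔2, 3↔4, ...).
"qkfjnrcp" → "pckqjfrn".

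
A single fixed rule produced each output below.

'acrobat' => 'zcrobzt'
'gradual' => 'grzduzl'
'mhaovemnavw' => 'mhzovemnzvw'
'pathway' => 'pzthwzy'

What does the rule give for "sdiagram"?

sdizgrzm

Each output is the input with this applied: replace every "a" with "z".
Doing the same to "sdiagram": "sdizgrzm".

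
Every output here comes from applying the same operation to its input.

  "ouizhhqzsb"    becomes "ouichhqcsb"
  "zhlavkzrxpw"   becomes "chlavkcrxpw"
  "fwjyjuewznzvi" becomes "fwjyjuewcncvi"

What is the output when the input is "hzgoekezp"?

hcgoekecp

What's happening: replace every "z" with "c".
On "hzgoekezp" that produces "hcgoekecp".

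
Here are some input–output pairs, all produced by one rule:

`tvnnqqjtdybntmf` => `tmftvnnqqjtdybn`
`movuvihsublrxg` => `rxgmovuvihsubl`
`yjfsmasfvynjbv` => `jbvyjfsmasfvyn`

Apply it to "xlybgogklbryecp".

The transformation: move the last 3 characters to the front (rotate right by 3).
Doing the same to "xlybgogklbryecp": "ecpxlybgogklbry".

ecpxlybgogklbry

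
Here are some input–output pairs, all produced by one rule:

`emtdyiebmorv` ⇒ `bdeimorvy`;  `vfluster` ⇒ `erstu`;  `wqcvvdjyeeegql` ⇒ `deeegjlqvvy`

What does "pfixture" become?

ertux

In each case the input is transformed by: delete the first 3 characters, then sort the characters into alphabetical order.
Starting from "pfixture": after the first operation, "xture"; after the second, "ertux".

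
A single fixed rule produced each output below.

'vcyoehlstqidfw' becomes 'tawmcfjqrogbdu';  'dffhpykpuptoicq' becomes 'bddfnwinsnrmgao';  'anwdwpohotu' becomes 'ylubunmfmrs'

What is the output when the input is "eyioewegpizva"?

cwgmcucengxty

What's happening: shift every letter 2 places backward in the alphabet (wrapping around).
On "eyioewegpizva" that produces "cwgmcucengxty".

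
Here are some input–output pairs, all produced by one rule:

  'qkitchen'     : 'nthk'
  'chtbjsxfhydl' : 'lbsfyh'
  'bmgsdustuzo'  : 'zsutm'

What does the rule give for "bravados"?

svdr

Looking at the pairs, the operation is to keep every other character starting from the second (positions 2nd, 4th, 6th, ...), then swap the first and last characters.
"bravados" → "rvds" → "svdr".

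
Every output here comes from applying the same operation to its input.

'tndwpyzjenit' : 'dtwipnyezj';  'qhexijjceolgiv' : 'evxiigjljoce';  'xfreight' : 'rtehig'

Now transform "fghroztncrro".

horrorzctn

Each output is the input with this applied: delete the first 2 characters, then take characters alternately from the front and the back (1st, last, 2nd, 2nd-last, ...).
So "fghroztncrro" becomes "horrorzctn".
(Check on "qhexijjceolgiv": → "exijjceolgiv" → "evxiigjljoce" ✓)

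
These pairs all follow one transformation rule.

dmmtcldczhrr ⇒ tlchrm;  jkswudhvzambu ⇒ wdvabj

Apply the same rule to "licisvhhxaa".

The transformation: move the first 2 characters to the end (rotate left by 2), then keep every other character starting from the second (positions 2nd, 4th, 6th, ...).
"licisvhhxaa" → "cisvhhxaali" → "ivhal".

ivhal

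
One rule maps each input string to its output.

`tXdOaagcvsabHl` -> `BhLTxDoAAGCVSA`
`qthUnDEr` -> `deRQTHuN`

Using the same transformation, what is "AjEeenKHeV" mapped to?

hEvaJeEENk

Looking at the pairs, the operation is to move the last 3 characters to the front (rotate right by 3), then flip the case of every letter.
Working it through for "AjEeenKHeV": intermediate "HeVAjEeenK", final "hEvaJeEENk".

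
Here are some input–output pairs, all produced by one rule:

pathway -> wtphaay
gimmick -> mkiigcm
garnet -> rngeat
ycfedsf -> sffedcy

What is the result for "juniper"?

rpnjieu

The transformation: sort the characters into reverse alphabetical order, then move the first character to the end.
For "juniper", step one produces "urpnjie"; step two turns that into "rpnjieu".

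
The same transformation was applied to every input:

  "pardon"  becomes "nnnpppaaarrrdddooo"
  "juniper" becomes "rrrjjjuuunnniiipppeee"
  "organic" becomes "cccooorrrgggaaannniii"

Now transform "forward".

Each output is the input with this applied: move the last character to the front, then repeat every character 3 times.
For "forward", step one produces "dforwar"; step two turns that into "dddfffooorrrwwwaaarrr".

dddfffooorrrwwwaaarrr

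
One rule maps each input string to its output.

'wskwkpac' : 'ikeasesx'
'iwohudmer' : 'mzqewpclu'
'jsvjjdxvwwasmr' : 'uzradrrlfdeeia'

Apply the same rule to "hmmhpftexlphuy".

The pattern: move the last 2 characters to the front (rotate right by 2), then shift every letter 8 places forward in the alphabet (wrapping around).
Working it through for "hmmhpftexlphuy": intermediate "uyhmmhpftexlph", final "cgpuupxnbmftxp".

cgpuupxnbmftxp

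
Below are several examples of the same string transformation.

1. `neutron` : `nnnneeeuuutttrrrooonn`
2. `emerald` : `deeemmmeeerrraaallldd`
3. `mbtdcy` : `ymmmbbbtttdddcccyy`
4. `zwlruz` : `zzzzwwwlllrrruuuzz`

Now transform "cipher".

rccciiippphhheeerr

The rule is to repeat every character 3 times, then move the last character to the front.
"cipher" → "ccciiippphhheeerrr" → "rccciiippphhheeerr".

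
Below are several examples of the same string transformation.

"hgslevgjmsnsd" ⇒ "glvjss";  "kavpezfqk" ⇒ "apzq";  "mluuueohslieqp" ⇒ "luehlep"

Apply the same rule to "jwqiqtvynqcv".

The transformation: keep every other character starting from the second (positions 2nd, 4th, 6th, ...).
Applying that to "jwqiqtvynqcv" gives "wityqv".

wityqv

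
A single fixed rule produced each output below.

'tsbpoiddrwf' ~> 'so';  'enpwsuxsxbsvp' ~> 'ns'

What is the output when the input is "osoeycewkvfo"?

The transformation: keep one character in every 3, starting at position 2 (positions 2nd, 5th, 8th, ...), then delete the last 2 characters.
On "osoeycewkvfo": the first step gives "sywf", and the second then gives "sy".

sy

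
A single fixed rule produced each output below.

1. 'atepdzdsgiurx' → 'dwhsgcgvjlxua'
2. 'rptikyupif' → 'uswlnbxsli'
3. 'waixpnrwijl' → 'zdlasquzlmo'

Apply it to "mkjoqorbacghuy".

pnmrtruedfjkxb

The transformation: shift every letter 3 places forward in the alphabet (wrapping around).
"mkjoqorbacghuy" → "pnmrtruedfjkxb".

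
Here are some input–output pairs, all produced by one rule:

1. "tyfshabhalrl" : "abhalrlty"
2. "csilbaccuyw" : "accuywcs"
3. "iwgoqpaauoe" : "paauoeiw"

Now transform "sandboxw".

The pattern: move the first 2 characters to the end (rotate left by 2), then delete the first 3 characters.
On "sandboxw": the first step gives "ndboxwsa", and the second then gives "oxwsa".
(Check on "csilbaccuyw": → "ilbaccuywcs" → "accuywcs" ✓)

oxwsa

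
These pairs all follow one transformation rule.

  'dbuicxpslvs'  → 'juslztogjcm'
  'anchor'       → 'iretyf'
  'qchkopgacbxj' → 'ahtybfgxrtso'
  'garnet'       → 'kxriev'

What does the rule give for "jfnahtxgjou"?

lawerykoxaf

Each output is the input with this applied: shift every letter 9 places backward in the alphabet (wrapping around), then move the last character to the front.
Applying both steps to "jfnahtxgjou": "awerykoxafl", then "lawerykoxaf".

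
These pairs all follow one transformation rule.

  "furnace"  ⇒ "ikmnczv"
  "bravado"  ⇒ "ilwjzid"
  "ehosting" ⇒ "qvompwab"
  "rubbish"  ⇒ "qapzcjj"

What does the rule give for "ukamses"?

What's happening: move the last 3 characters to the front (rotate right by 3), then shift every letter 8 places forward in the alphabet (wrapping around).
Applying both steps to "ukamses": "sesukam", then "amacsiu".

amacsiu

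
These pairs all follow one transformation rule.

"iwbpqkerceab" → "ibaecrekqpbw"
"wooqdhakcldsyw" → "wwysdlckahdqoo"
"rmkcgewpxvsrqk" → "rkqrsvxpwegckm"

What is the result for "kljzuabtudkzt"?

ktzkdutbauzjl

Rule — move the first character to the end, then reverse the string.
"kljzuabtudkzt" → "ktzkdutbauzjl".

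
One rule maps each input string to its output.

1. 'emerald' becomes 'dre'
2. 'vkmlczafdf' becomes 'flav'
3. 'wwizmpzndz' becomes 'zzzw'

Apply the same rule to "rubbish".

hbr

The transformation: swap the first and last characters, then keep one character in every 3, starting at position 1 (positions 1st, 4th, 7th, ...).
Applying both steps to "rubbish": "hubbisr", then "hbr".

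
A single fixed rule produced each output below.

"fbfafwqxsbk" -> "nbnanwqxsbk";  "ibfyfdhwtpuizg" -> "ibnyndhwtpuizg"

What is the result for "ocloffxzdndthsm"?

oclonnxzdndthsm

The rule is to replace every "f" with "n".
For "ocloffxzdndthsm" the result is "oclonnxzdndthsm".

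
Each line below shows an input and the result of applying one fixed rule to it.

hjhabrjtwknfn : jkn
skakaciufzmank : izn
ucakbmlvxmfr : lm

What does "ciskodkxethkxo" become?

ktx

The pattern: keep one character in every 3, starting at position 1 (positions 1st, 4th, 7th, ...), then delete the first 2 characters.
On "ciskodkxethkxo": the first step gives "ckktx", and the second then gives "ktx".
(Check on "ucakbmlvxmfr": → "uklm" → "lm" ✓)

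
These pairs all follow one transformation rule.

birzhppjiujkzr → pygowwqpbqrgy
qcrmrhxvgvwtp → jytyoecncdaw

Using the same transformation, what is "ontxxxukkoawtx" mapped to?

The pattern: shift every letter 7 places forward in the alphabet (wrapping around), then delete the first character.
For "ontxxxukkoawtx", step one produces "vuaeeebrrvhdae"; step two turns that into "uaeeebrrvhdae".

uaeeebrrvhdae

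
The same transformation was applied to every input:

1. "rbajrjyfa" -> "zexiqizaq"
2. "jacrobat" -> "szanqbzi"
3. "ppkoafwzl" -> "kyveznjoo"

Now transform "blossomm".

llnrrnka

In each case the input is transformed by: reverse the string, then shift every letter 1 place backward in the alphabet (wrapping around).
For "blossomm" the result is "llnrrnka".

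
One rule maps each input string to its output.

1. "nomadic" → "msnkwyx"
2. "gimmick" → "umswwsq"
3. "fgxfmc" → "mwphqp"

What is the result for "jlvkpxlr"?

What's happening: shift every letter 10 places forward in the alphabet (wrapping around), then reverse the string.
Starting from "jlvkpxlr": after the first operation, "tvfuzhvb"; after the second, "bvhzufvt".
(Check on "gimmick": → "qswwsmu" → "umswwsq" ✓)

bvhzufvt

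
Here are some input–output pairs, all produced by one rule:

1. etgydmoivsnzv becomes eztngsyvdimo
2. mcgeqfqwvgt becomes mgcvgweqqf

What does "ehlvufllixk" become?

The transformation: delete the last character, then take characters alternately from the front and the back (1st, last, 2nd, 2nd-last, ...).
Working it through for "ehlvufllixk": intermediate "ehlvufllix", final "exhillvluf".
(Check on "etgydmoivsnzv": → "etgydmoivsnz" → "eztngsyvdimo" ✓)

exhillvluf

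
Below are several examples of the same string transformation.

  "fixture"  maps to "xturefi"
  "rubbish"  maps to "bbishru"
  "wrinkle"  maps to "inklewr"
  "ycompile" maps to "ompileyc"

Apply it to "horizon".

The rule is to move the first 2 characters to the end (rotate left by 2).
Doing the same to "horizon": "rizonho".

rizonho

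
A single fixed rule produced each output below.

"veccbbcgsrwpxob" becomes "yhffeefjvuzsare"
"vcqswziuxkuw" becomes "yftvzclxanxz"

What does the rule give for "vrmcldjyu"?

yupfogmbx

The transformation: shift every letter 3 places forward in the alphabet (wrapping around).
So "vrmcldjyu" becomes "yupfogmbx".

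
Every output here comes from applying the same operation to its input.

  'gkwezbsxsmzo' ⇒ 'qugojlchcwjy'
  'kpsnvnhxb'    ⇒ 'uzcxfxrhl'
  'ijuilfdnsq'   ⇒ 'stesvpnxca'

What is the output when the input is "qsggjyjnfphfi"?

acqqtitxpzrps

Each output is the input with this applied: shift every letter 10 places forward in the alphabet (wrapping around).
Doing the same to "qsggjyjnfphfi": "acqqtitxpzrps".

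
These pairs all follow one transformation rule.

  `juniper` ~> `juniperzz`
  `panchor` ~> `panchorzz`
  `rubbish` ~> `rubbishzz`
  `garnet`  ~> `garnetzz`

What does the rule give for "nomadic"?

In each case the input is transformed by: append "zz".
So "nomadic" becomes "nomadiczz".

nomadiczz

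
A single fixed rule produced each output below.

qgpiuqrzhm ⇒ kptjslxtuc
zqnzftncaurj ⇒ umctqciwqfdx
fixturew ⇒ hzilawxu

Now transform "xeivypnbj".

emahlybsq

Looking at the pairs, the operation is to move the last 2 characters to the front (rotate right by 2), then shift every letter 3 places forward in the alphabet (wrapping around).
Applying both steps to "xeivypnbj": "bjxeivypn", then "emahlybsq".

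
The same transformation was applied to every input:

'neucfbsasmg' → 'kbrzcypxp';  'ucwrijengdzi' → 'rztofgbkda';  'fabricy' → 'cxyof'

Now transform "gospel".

dlpm

Rule — shift every letter 3 places backward in the alphabet (wrapping around), then delete the last 2 characters.
Starting from "gospel": after the first operation, "dlpmbi"; after the second, "dlpm".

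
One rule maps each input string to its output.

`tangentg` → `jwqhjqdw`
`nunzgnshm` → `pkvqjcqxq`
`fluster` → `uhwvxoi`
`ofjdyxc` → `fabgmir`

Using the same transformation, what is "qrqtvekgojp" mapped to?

Rule — shift every letter 3 places forward in the alphabet (wrapping around), then reverse the string.
Applying both steps to "qrqtvekgojp": "tutwyhnjrms", then "smrjnhywtut".

smrjnhywtut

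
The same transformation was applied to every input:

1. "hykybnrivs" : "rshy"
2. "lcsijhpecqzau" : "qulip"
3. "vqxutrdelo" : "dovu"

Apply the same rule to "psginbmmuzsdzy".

In each case the input is transformed by: keep one character in every 3, starting at position 1 (positions 1st, 4th, 7th, ...), then move the last 2 characters to the front (rotate right by 2).
On "psginbmmuzsdzy" that produces "zzpim".
(Check on "hykybnrivs": → "hyrs" → "rshy" ✓)

zzpim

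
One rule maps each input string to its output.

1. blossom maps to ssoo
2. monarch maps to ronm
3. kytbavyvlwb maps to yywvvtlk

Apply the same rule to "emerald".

What's happening: sort the characters into reverse alphabetical order, then delete the last 3 characters.
For "emerald", step one produces "rmleeda"; step two turns that into "rmle".
(Check on "blossom": → "ssoomlb" → "ssoo" ✓)

rmle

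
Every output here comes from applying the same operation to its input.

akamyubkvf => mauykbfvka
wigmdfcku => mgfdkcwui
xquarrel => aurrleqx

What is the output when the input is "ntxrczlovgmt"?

rxzcolgvtmtn

Each output is the input with this applied: move the first 2 characters to the end (rotate left by 2), then swap each adjacent pair of characters (1↔2, 3↔4, ...).
Starting from "ntxrczlovgmt": after the first operation, "xrczlovgmtnt"; after the second, "rxzcolgvtmtn".
(Check on "akamyubkvf": → "amyubkvfak" → "mauykbfvka" ✓)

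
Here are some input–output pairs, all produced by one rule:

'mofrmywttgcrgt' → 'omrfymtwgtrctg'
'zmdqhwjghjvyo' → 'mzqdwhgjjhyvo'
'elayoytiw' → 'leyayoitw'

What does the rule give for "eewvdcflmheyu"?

Rule — swap each adjacent pair of characters (1↔2, 3↔4, ...).
For "eewvdcflmheyu" the result is "eevwcdlfhmyeu".

eevwcdlfhmyeu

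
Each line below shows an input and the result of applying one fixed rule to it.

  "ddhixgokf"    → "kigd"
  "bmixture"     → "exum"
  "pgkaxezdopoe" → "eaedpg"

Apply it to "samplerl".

lpea

Looking at the pairs, the operation is to keep every other character starting from the second (positions 2nd, 4th, 6th, ...), then swap the first and last characters.
On "samplerl": the first step gives "apel", and the second then gives "lpea".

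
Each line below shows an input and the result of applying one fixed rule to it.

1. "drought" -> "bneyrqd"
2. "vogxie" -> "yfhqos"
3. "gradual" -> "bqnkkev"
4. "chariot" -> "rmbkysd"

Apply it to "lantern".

Looking at the pairs, the operation is to swap each adjacent pair of characters (1↔2, 3↔4, ...), then shift every letter 10 places forward in the alphabet (wrapping around).
On "lantern": the first step gives "altnren", and the second then gives "kvdxbox".

kvdxbox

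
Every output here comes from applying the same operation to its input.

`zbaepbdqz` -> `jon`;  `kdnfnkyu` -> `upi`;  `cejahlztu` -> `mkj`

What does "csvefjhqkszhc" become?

morcm

Looking at the pairs, the operation is to keep one character in every 3, starting at position 1 (positions 1st, 4th, 7th, ...), then shift every letter 10 places forward in the alphabet (wrapping around).
"csvefjhqkszhc" → "cehsc" → "morcm".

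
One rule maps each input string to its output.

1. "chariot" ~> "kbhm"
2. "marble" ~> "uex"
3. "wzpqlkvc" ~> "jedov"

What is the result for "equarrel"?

tkkxe

The transformation: delete the first 3 characters, then shift every letter 7 places backward in the alphabet (wrapping around).
Applying both steps to "equarrel": "arrel", then "tkkxe".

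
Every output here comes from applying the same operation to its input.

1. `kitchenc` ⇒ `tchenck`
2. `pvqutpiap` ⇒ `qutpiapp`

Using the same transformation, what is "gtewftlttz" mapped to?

What's happening: move the first character to the end, then delete the first character.
Doing the same to "gtewftlttz": "ewftlttzg".
(Check on "kitchenc": → "itchenck" → "tchenck" ✓)

ewftlttzg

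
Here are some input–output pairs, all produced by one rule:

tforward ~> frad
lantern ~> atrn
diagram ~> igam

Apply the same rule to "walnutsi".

anti

The transformation: swap each adjacent pair of characters (1↔2, 3↔4, ...), then keep every other character starting from the first (positions 1st, 3rd, 5th, ...).
Applying both steps to "walnutsi": "awnltuis", then "anti".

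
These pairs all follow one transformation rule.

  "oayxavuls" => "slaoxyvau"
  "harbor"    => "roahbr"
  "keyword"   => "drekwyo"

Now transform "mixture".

The rule is to move the last 2 characters to the front (rotate right by 2), then swap each adjacent pair of characters (1↔2, 3↔4, ...).
Working it through for "mixture": intermediate "remixtu", final "erimtxu".

erimtxu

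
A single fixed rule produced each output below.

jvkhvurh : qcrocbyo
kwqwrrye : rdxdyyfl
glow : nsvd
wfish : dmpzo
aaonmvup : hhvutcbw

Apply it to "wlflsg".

Looking at the pairs, the operation is to shift every letter 7 places forward in the alphabet (wrapping around).
Applying that to "wlflsg" gives "dsmszn".

dsmszn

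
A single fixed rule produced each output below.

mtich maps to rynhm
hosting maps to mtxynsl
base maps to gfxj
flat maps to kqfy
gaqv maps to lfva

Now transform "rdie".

The transformation: shift every letter 5 places forward in the alphabet (wrapping around).
Applying that to "rdie" gives "winj".

winj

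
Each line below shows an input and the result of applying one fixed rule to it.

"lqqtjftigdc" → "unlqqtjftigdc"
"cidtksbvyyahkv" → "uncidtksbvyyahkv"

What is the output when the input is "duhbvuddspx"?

Each output is the input with this applied: prepend "un".
Applying that to "duhbvuddspx" gives "unduhbvuddspx".

unduhbvuddspx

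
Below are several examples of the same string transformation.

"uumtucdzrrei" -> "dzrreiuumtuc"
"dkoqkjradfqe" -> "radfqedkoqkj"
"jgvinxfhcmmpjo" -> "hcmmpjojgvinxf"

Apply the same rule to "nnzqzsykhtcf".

ykhtcfnnzqzs

Rule — swap the front and back halves of the string.
On "nnzqzsykhtcf" that produces "ykhtcfnnzqzs".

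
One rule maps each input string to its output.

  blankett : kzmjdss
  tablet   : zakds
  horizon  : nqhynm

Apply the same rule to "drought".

qntfgs

The rule is to shift every letter 1 place backward in the alphabet (wrapping around), then delete the first character.
Starting from "drought": after the first operation, "cqntfgs"; after the second, "qntfgs".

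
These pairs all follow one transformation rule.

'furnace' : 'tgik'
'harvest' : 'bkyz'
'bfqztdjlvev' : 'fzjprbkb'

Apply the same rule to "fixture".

Looking at the pairs, the operation is to shift every letter 6 places forward in the alphabet (wrapping around), then delete the first 3 characters.
Starting from "fixture": after the first operation, "lodzaxk"; after the second, "zaxk".

zaxk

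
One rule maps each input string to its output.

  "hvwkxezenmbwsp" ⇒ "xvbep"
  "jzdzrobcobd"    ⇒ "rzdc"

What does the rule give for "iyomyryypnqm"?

yyqy

The transformation: keep one character in every 3, starting at position 2 (positions 2nd, 5th, 8th, ...), then swap each adjacent pair of characters (1↔2, 3↔4, ...).
Applying that to "iyomyryypnqm" gives "yyqy".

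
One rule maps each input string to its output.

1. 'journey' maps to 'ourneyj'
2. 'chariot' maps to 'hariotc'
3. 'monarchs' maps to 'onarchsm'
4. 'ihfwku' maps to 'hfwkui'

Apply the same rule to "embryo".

mbryoe

What's happening: move the first character to the end.
On "embryo" that produces "mbryoe".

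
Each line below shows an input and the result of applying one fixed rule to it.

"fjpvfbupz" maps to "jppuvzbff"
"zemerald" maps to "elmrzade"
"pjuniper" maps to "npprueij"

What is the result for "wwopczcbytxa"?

Looking at the pairs, the operation is to sort the characters into alphabetical order, then move the first 3 characters to the end (rotate left by 3).
For "wwopczcbytxa", step one produces "abccoptwwxyz"; step two turns that into "coptwwxyzabc".
(Check on "fjpvfbupz": → "bffjppuvz" → "jppuvzbff" ✓)

coptwwxyzabc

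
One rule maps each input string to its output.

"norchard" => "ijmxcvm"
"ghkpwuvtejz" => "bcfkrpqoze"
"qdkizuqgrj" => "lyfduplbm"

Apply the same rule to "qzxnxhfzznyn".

The transformation: delete the last character, then shift every letter 5 places backward in the alphabet (wrapping around).
On "qzxnxhfzznyn": the first step gives "qzxnxhfzzny", and the second then gives "lusiscauuit".

lusiscauuit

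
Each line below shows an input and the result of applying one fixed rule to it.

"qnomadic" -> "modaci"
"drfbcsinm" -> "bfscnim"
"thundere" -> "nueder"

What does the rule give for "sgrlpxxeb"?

Looking at the pairs, the operation is to swap each adjacent pair of characters (1↔2, 3↔4, ...), then delete the first 2 characters.
On "sgrlpxxeb": the first step gives "gslrxpexb", and the second then gives "lrxpexb".

lrxpexb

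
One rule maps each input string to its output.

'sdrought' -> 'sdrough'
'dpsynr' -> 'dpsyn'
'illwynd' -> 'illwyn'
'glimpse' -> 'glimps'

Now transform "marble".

marbl

The pattern: delete the last character.
For "marble" the result is "marbl".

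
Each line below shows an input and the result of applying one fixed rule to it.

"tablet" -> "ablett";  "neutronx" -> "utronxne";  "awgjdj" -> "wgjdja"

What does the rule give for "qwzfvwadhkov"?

Each output is the input with this applied: swap the front and back halves of the string, then move the last 2 characters to the front (rotate right by 2).
Working it through for "qwzfvwadhkov": intermediate "adhkovqwzfvw", final "vwadhkovqwzf".

vwadhkovqwzf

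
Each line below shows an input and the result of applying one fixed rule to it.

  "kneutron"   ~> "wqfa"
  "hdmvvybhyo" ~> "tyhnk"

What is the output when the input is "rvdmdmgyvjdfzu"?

The rule is to keep every other character starting from the first (positions 1st, 3rd, 5th, ...), then shift every letter 12 places forward in the alphabet (wrapping around).
"rvdmdmgyvjdfzu" → "rddgvdz" → "dppshpl".

dppshpl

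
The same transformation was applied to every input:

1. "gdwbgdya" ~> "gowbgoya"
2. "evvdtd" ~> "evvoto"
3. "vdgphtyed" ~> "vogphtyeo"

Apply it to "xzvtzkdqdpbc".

In each case the input is transformed by: replace every "d" with "o".
"xzvtzkdqdpbc" → "xzvtzkoqopbc".

xzvtzkoqopbc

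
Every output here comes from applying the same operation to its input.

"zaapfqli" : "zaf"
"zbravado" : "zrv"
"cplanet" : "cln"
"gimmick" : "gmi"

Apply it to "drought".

Each output is the input with this applied: delete the last 2 characters, then keep every other character starting from the first (positions 1st, 3rd, 5th, ...).
"drought" → "droug" → "dog".

dog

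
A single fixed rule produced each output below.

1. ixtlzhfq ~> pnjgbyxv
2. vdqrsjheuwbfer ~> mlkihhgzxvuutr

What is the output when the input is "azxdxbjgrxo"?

pnnnhezwtrq

Looking at the pairs, the operation is to sort the characters into reverse alphabetical order, then shift every letter 10 places backward in the alphabet (wrapping around).
On "azxdxbjgrxo": the first step gives "zxxxrojgdba", and the second then gives "pnnnhezwtrq".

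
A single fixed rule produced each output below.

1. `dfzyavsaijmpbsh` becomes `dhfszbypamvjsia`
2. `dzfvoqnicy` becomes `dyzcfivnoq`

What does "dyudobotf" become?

dfytuodbo

Rule — take characters alternately from the front and the back (1st, last, 2nd, 2nd-last, ...).
For "dyudobotf" the result is "dfytuodbo".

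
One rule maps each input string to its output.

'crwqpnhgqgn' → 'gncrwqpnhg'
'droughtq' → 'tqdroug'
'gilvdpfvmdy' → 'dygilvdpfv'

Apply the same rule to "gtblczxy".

xygtblc

Rule — move the last 2 characters to the front (rotate right by 2), then delete the last character.
Starting from "gtblczxy": after the first operation, "xygtblcz"; after the second, "xygtblc".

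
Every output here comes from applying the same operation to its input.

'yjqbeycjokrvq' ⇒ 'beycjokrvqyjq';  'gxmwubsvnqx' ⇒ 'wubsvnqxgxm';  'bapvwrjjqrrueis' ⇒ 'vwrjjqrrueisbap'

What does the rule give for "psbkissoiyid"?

kissoiyidpsb

The rule is to move the first 3 characters to the end (rotate left by 3).
For "psbkissoiyid" the result is "kissoiyidpsb".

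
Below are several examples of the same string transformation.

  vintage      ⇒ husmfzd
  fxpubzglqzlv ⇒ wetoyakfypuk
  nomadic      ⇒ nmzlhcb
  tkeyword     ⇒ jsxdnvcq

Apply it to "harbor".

Each output is the input with this applied: shift every letter 1 place backward in the alphabet (wrapping around), then swap each adjacent pair of characters (1↔2, 3↔4, ...).
Starting from "harbor": after the first operation, "gzqanq"; after the second, "zgaqqn".

zgaqqn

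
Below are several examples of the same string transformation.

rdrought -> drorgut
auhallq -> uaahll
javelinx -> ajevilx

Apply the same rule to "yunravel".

uyrnval

The rule is to swap each adjacent pair of characters (1↔2, 3↔4, ...), then delete the last character.
"yunravel" → "uyrnvale" → "uyrnval".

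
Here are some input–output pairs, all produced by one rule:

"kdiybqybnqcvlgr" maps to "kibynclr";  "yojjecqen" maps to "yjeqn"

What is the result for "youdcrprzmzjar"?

yucpzza

In each case the input is transformed by: keep every other character starting from the first (positions 1st, 3rd, 5th, ...).
On "youdcrprzmzjar" that produces "yucpzza".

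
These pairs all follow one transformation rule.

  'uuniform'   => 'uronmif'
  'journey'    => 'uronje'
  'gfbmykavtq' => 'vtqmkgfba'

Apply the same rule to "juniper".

What's happening: sort the characters into reverse alphabetical order, then delete the first character.
On "juniper" that produces "rpnjie".
(Check on "uuniform": → "uuronmif" → "uronmif" ✓)

rpnjie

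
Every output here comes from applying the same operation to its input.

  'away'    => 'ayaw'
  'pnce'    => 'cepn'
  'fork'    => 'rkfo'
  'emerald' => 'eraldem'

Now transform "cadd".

ddca

Looking at the pairs, the operation is to move the first 2 characters to the end (rotate left by 2).
Doing the same to "cadd": "ddca".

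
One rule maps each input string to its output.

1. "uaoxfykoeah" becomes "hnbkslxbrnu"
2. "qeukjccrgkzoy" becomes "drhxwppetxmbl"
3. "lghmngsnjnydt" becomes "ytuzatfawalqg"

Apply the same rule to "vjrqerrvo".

The transformation: shift every letter 13 places forward in the alphabet (wrapping around) — i.e. ROT13.
Applying that to "vjrqerrvo" gives "iwedreeib".

iwedreeib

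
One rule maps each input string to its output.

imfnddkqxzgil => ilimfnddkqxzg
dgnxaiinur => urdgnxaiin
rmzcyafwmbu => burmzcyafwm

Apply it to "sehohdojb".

jbsehohdo

Each output is the input with this applied: move the last 2 characters to the front (rotate right by 2).
On "sehohdojb" that produces "jbsehohdo".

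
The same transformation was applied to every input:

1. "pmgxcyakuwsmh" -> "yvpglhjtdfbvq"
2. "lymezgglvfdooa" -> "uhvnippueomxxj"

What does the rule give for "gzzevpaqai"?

piineyjzjr

The pattern: shift every letter 9 places forward in the alphabet (wrapping around).
"gzzevpaqai" → "piineyjzjr".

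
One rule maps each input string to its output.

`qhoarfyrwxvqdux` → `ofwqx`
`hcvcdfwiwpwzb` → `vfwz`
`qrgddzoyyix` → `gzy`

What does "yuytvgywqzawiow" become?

ygqww

What's happening: keep one character in every 3, starting at position 3 (positions 3rd, 6th, 9th, ...).
Applying that to "yuytvgywqzawiow" gives "ygqww".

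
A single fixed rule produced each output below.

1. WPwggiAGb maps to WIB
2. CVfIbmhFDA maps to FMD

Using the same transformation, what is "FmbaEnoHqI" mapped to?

BNQ

Looking at the pairs, the operation is to keep one character in every 3, starting at position 3 (positions 3rd, 6th, 9th, ...), then convert every letter to uppercase.
"FmbaEnoHqI" → "bnq" → "BNQ".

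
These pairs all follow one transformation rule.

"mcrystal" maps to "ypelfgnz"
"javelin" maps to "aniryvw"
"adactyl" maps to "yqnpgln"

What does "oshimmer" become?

Rule — swap the first and last characters, then shift every letter 13 places forward in the alphabet (wrapping around) — i.e. ROT13.
Starting from "oshimmer": after the first operation, "rshimmeo"; after the second, "efuvzzrb".

efuvzzrb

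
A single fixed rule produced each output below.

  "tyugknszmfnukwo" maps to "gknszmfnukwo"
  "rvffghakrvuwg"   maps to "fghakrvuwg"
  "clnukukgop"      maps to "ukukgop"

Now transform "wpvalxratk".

alxratk

What's happening: delete the first 3 characters.
"wpvalxratk" → "alxratk".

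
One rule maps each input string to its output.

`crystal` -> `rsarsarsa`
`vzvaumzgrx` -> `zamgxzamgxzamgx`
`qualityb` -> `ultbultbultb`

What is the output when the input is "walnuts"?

The rule is to keep every other character starting from the second (positions 2nd, 4th, 6th, ...), then write the whole string 3 times in a row.
For "walnuts", step one produces "ant"; step two turns that into "antantant".

antantant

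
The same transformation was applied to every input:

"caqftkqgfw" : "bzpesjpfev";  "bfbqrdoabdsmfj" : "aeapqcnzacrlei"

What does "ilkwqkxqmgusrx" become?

hkjvpjwplftrqw

Rule — shift every letter 1 place backward in the alphabet (wrapping around).
So "ilkwqkxqmgusrx" becomes "hkjvpjwplftrqw".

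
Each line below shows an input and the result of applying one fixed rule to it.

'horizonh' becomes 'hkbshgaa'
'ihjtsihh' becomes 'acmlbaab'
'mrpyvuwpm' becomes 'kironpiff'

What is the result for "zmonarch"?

fhgtkvas

Rule — move the first character to the end, then shift every letter 7 places backward in the alphabet (wrapping around).
On "zmonarch": the first step gives "monarchz", and the second then gives "fhgtkvas".
(Check on "horizonh": → "orizonhh" → "hkbshgaa" ✓)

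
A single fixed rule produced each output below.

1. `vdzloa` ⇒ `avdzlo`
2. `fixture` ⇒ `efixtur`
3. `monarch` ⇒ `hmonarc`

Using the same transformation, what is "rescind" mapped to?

drescin

The rule is to move the last character to the front.
Applying that to "rescind" gives "drescin".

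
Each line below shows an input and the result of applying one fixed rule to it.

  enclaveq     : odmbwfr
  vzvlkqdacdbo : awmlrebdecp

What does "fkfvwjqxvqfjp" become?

lgwxkrywrgkq

The transformation: shift every letter 1 place forward in the alphabet (wrapping around), then delete the first character.
Applying both steps to "fkfvwjqxvqfjp": "glgwxkrywrgkq", then "lgwxkrywrgkq".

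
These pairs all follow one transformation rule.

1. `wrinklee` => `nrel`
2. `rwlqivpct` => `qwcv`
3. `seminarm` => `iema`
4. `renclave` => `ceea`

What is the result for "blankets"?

In each case the input is transformed by: keep every other character starting from the second (positions 2nd, 4th, 6th, ...), then swap each adjacent pair of characters (1↔2, 3↔4, ...).
On "blankets": the first step gives "lnes", and the second then gives "nlse".

nlse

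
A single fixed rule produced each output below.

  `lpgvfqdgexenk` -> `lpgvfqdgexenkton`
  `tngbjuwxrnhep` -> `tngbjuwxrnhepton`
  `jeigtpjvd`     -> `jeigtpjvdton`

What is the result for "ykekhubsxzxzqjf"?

In each case the input is transformed by: append "ton".
For "ykekhubsxzxzqjf" the result is "ykekhubsxzxzqjfton".

ykekhubsxzxzqjfton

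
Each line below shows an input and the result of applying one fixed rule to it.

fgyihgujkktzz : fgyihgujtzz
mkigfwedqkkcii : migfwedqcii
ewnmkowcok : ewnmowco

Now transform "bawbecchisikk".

Looking at the pairs, the operation is to remove every "k".
Applying that to "bawbecchisikk" gives "bawbecchisi".

bawbecchisi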